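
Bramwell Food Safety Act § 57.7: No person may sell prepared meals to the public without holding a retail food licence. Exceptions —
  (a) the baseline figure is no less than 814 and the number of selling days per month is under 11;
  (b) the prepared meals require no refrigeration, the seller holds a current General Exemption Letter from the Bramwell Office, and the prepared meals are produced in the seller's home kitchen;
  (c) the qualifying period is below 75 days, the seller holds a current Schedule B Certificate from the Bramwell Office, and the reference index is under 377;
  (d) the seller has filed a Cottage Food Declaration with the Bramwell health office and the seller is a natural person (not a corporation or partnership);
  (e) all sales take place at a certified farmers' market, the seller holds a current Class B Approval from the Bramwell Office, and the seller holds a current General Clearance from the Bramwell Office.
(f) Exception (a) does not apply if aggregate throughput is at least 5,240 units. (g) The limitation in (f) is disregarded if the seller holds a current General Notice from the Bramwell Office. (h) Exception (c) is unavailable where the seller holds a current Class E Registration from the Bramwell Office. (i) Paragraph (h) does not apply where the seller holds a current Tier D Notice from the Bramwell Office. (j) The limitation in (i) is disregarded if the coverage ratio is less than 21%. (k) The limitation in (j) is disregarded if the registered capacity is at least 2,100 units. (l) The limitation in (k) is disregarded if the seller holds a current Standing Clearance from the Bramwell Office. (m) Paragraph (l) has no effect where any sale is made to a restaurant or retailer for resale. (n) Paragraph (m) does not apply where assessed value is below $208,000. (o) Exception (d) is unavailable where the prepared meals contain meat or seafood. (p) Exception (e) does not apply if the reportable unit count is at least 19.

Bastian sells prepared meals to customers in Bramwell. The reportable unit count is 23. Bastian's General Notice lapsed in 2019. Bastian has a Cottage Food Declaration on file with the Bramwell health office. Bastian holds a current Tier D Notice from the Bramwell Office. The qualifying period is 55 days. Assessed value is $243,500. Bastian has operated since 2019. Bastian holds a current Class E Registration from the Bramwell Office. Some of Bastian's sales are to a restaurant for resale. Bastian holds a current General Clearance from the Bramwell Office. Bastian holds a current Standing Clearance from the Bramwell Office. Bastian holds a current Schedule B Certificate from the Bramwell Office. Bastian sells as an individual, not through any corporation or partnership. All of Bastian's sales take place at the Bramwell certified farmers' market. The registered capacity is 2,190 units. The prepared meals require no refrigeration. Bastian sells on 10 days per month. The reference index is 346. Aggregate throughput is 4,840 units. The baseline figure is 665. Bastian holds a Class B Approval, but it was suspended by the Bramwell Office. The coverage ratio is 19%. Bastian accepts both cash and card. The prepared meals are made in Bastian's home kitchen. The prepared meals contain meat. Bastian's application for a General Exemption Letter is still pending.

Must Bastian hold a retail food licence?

Exception (a) fails — the baseline figure is 665, short of 814.
Exception (b) requires that the seller holds a current General Exemption Letter from the Bramwell Office; but the General Exemption Letter is not current, so (b) is unavailable.
Exception (c): the qualifying period is 55 days, below the 75 days limit; a current Schedule B Certificate is held; the reference index is 346, under the 377 limit — every condition holds. Considering the limiting provisions: (h) would limit (c) — a current Class E Registration is held — but (i) sets (h) aside: (i) applies — a current Tier D Notice is held. (j) would limit (i) — the coverage ratio is 19%, less than the 21% limit — but (k) sets (j) aside: (k) operates against (j): the registered capacity is 2,190 units, meeting the 2,100 units threshold. (l) operates (a current Standing Clearance is held), but is displaced by (m): (m) operates against (l): some sales are to a restaurant for resale. (n), which would lift (m), is not triggered — assessed value is $243,500, not below $208,000. Exception (c) stands.
Exception (d): a Cottage Food Declaration is on file; the seller is a natural person — every condition holds. Turning to paragraph (o): (o) operates against (d): the prepared meals contain meat. (d) is therefore removed.
Exception (e) fails — there is no Class B Approval in force.

No — exception (c) applies; Bastian is not required to hold a retail food licence.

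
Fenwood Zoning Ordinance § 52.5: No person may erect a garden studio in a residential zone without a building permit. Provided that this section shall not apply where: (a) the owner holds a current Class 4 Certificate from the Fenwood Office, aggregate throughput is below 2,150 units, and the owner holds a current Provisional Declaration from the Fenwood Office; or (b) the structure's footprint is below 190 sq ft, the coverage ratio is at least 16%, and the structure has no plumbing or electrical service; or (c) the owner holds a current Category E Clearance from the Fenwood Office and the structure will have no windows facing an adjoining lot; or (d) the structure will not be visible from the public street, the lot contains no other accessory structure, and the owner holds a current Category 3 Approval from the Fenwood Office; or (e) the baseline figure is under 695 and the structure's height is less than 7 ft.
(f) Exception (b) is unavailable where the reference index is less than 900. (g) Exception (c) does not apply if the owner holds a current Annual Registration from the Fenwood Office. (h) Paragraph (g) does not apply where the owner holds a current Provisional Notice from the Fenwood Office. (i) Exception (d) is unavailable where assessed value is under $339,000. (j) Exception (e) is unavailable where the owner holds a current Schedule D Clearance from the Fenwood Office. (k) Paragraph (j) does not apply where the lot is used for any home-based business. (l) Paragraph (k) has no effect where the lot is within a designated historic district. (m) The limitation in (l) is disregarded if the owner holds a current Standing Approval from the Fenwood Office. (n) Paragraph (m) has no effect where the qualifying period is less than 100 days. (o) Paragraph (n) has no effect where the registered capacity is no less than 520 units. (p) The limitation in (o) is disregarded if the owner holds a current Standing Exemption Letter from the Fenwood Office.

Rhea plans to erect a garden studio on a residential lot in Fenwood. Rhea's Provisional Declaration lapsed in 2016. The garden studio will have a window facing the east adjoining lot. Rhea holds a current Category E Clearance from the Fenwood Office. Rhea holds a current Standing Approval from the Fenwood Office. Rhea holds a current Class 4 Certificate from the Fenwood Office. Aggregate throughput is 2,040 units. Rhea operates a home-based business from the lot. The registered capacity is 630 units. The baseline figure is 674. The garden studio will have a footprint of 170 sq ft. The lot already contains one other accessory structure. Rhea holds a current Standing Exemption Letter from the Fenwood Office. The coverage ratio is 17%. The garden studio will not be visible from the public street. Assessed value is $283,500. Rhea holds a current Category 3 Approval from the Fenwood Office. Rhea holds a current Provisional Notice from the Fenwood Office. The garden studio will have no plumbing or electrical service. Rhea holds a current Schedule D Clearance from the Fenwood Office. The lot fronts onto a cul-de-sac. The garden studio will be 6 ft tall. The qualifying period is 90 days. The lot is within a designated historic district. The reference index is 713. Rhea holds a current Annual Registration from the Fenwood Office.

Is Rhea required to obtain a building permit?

Exception (a) does not apply: no current Provisional Declaration is held.
Exception (b)'s conditions are all satisfied: the structure's footprint is 170 sq ft, below the 190 sq ft limit; the coverage ratio is 17%, meeting the 16% threshold; there is no plumbing or electrical service. However, paragraph (f) must be considered: (f) is engaged — the reference index is 713, less than the 900 limit. So (b) is unavailable.
Exception (c) requires that the structure will have no windows facing an adjoining lot; but a window faces an adjoining lot, so (c) is unavailable.
Exception (d) requires that the lot contains no other accessory structure; but the lot already has another accessory structure, so (d) is unavailable.
Exception (e): the baseline figure is 674, under the 695 limit; the structure's height is 6 ft, less than the 7 ft limit — every condition holds. Turning to paragraphs (j)–(p): (j) is engaged — a current Schedule D Clearance is held. (k) would limit (j) — a home-based business operates on the lot — but (l) sets (k) aside: (l) operates against (k): the lot is in a historic district. (m) operates (a current Standing Approval is held), but yields to (n): (n) operates — the qualifying period is 90 days, less than the 100 days limit. (o) is triggered (the registered capacity is 630 units, meeting the 520 units threshold), but yields to (p): (p) operates against (o): a current Standing Exemption Letter is held. Exception (e) does not apply.
No exception displaces § 52.5.

Yes — Rhea must obtain a building permit.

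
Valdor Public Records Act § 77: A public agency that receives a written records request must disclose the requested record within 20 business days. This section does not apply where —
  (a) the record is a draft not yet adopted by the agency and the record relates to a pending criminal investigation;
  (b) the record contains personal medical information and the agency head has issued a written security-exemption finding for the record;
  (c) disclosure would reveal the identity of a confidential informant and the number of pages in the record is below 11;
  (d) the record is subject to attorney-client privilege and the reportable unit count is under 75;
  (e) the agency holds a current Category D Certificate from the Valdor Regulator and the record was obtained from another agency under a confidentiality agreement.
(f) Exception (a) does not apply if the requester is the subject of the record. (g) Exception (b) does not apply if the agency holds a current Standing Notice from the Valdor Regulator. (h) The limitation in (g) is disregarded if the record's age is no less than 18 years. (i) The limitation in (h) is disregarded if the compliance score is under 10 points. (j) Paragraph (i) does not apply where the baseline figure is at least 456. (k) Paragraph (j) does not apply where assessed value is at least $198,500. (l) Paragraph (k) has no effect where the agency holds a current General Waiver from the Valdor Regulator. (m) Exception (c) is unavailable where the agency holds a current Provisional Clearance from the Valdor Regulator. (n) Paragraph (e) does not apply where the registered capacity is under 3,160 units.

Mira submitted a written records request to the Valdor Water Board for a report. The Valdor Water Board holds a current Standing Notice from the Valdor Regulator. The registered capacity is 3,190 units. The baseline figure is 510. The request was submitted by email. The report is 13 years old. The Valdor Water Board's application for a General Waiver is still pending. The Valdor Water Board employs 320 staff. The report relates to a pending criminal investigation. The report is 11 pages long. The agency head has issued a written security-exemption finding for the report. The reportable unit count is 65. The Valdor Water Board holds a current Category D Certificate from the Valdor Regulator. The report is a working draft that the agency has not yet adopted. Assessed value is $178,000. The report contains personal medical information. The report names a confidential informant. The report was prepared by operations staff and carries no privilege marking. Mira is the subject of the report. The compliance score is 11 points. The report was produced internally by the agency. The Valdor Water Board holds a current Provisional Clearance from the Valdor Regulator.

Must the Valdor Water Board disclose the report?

Exception (a): the report is an unadopted draft; the report relates to a pending investigation — every condition holds. However, paragraph (f) must be considered: (f) is engaged — Mira is the subject of the report. (a) is therefore removed.
Exception (b) is satisfied on its face — the report contains personal medical information; a written security-exemption finding has been issued. Turning to paragraphs (g)–(l): (g) applies — a current Standing Notice is held. (h), which would lift (g), does not operate here — the record's age is 13 years, short of 18 years. So (b) is unavailable.
Exception (c) fails — the number of pages in the record is 11, not below 11.
Exception (d) does not apply: the report carries no privilege marking.
Exception (e) does not apply: the report was produced internally.
No exception is made out. the Valdor Water Board falls within the general rule.

Yes — the Valdor Water Board must disclose the report.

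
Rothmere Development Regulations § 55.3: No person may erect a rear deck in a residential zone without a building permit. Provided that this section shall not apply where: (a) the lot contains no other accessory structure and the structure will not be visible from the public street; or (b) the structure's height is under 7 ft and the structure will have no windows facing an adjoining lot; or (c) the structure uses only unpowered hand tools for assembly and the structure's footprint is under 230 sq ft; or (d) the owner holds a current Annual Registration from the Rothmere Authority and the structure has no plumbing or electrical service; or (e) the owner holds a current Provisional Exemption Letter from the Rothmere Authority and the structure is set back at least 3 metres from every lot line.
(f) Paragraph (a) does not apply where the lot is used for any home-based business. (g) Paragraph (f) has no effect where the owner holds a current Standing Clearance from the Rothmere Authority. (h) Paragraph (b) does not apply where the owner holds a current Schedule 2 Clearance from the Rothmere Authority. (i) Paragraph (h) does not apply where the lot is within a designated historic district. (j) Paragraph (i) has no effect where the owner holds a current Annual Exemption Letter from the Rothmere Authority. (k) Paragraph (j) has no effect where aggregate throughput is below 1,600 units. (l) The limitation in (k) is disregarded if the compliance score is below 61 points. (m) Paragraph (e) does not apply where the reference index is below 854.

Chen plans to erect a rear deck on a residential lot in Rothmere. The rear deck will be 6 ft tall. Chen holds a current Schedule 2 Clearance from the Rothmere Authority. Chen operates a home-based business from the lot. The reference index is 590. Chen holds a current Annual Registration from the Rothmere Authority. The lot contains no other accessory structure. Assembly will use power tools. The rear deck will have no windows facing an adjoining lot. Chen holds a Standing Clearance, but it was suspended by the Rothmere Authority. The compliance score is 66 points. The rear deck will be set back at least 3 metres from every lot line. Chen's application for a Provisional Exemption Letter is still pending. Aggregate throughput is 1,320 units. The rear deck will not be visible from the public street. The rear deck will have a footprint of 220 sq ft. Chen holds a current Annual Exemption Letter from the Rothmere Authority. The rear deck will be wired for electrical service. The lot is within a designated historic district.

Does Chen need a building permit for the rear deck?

No — exception (b) applies; Chen does not need a building permit.

Exception (a) is satisfied on its face — the lot has no other accessory structure; the structure will not be visible from the street. But: (f) applies — a home-based business operates on the lot. (g) is inapplicable (the Standing Clearance is not current), so (f) stands. So (a) is unavailable.
Exception (b) is satisfied on its face — the structure's height is 6 ft, under the 7 ft limit; no windows face an adjoining lot. Applying paragraphs (h)–(l): (h) is triggered (a current Schedule 2 Clearance is held), but is overridden by (i): (i) operates against (h): the lot is in a historic district. (j) would limit (i) — a current Annual Exemption Letter is held — but (k) sets (j) aside: (k) operates against (j): aggregate throughput is 1,320 units, below the 1,600 units limit. (l) is not triggered (the compliance score is 66 points, not below 61 points), so (k) stands. So (b) applies.
Exception (c) fails — assembly uses power tools.
Exception (d) requires that the structure has no plumbing or electrical service; but electrical service is planned, so (d) is unavailable.
Exception (e) requires that the owner holds a current Provisional Exemption Letter from the Rothmere Authority; but there is no Provisional Exemption Letter in force, so (e) is unavailable.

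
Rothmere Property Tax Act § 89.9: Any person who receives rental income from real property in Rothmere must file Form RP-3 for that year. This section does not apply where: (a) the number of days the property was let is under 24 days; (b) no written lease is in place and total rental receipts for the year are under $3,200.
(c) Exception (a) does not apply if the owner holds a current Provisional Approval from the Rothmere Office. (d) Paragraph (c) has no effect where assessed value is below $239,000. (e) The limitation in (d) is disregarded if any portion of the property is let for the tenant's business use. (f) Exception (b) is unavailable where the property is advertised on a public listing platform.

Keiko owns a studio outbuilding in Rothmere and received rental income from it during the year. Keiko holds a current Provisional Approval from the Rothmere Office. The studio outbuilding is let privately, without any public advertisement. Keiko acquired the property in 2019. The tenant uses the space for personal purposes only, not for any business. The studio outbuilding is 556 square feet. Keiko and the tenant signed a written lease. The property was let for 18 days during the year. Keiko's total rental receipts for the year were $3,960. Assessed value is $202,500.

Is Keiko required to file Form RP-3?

No — exception (a) applies; Keiko is not required to file Form RP-3.

Exception (a): the number of days the property was let is 18 days, under the 24 days limit — every condition holds. Under paragraphs (c)–(e): (c) would limit (a) — a current Provisional Approval is held — but (d) sets (c) aside: (d) operates against (c): assessed value is $202,500, below the $239,000 limit. (e), which would lift (d), is inapplicable — the space is used for personal purposes only. (a) remains available.
Exception (b) does not apply: a written lease is in place.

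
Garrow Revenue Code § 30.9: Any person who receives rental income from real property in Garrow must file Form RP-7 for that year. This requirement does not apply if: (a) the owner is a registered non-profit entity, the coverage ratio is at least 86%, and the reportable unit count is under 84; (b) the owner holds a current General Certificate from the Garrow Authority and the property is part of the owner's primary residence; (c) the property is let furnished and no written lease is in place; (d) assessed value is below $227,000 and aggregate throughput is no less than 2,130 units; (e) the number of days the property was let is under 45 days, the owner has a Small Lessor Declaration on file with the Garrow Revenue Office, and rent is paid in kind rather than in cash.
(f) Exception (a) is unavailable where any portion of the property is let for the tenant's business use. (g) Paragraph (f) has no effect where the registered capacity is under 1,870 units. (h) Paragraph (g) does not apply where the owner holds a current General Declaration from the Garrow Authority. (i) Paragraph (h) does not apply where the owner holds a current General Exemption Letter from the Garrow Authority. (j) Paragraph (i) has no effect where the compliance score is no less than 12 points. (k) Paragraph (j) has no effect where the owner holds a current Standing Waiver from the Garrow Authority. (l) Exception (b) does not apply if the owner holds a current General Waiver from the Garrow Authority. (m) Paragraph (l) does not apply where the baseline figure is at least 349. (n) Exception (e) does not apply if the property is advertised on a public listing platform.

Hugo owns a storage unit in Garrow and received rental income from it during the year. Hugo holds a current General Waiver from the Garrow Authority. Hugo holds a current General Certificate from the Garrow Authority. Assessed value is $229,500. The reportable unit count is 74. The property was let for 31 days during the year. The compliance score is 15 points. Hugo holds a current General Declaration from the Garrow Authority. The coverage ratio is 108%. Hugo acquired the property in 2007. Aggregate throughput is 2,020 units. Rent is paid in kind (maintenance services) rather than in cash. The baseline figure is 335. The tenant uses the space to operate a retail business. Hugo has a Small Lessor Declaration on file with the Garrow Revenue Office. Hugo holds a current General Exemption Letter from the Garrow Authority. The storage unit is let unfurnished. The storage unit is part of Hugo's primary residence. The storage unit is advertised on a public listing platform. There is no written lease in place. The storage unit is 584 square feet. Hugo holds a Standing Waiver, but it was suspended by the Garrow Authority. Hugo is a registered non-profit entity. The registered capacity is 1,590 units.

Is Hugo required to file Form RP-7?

All of (a)'s requirements are met (Hugo is a registered non-profit; the coverage ratio is 108%, meeting the 86% threshold; the reportable unit count is 74, under the 84 limit). But: (f) operates — the space is let for business use. (g) operates (the registered capacity is 1,590 units, under the 1,870 units limit), but yields to (h): (h) applies — a current General Declaration is held. (i) would limit (h) — a current General Exemption Letter is held — but (j) sets (i) aside: (j) is engaged — the compliance score is 15 points, meeting the 12 points threshold. (k) is inapplicable (no current Standing Waiver is held), so (j) stands. (a) is therefore removed.
Exception (b)'s conditions are all satisfied: a current General Certificate is held; the storage unit is part of the primary residence. However, paragraphs (l)–(m) must be considered: (l) operates — a current General Waiver is held. (m) is not engaged (the baseline figure is 335, short of 349), so (l) stands. (b) is therefore removed.
Exception (c) fails — the property is let unfurnished.
Exception (d) does not apply: assessed value is $229,500, not below $227,000.
All of (e)'s requirements are met (the number of days the property was let is 31 days, under the 45 days limit; a Small Lessor Declaration is on file; rent is paid in kind). But applying paragraph (n): (n) is engaged — the property is publicly advertised. (e) is therefore removed.
No exception is made out. Hugo falls within the general rule.

Yes — Hugo must file Form RP-7.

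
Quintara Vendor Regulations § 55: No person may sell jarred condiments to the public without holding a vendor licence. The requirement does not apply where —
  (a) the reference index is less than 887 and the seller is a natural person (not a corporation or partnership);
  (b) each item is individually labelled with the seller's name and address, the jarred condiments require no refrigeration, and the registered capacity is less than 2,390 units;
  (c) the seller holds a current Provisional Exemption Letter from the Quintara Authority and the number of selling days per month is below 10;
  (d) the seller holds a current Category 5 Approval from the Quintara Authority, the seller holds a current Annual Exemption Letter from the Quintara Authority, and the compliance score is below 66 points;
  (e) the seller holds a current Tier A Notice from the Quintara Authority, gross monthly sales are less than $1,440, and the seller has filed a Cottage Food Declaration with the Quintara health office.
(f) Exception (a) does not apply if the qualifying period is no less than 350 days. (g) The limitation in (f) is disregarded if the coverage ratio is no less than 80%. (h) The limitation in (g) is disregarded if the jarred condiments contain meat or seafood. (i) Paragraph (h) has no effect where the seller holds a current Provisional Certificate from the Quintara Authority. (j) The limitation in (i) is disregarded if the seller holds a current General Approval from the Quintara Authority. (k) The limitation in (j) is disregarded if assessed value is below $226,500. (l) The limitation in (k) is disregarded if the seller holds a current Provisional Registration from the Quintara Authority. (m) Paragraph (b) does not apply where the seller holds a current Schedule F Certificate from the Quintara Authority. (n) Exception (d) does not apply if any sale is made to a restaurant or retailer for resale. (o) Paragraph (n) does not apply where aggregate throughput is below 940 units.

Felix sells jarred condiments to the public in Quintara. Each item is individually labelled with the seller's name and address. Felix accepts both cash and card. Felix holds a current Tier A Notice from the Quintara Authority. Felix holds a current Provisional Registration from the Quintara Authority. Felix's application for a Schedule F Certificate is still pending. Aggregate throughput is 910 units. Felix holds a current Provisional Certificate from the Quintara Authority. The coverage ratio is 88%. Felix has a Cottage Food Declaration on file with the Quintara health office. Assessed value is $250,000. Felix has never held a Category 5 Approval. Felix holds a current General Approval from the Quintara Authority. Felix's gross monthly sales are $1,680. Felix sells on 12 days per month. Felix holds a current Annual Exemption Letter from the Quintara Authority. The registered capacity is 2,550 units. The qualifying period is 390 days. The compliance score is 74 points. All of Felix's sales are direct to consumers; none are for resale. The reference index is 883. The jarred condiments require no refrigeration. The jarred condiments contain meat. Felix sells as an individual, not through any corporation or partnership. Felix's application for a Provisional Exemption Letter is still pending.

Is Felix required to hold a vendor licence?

Yes — Felix must hold a vendor licence.

All of (a)'s requirements are met (the reference index is 883, less than the 887 limit; the seller is a natural person). However, paragraphs (f)–(l) must be considered: (f) is engaged — the qualifying period is 390 days, meeting the 350 days threshold. (g) operates (the coverage ratio is 88%, meeting the 80% threshold), but is overridden by (h): (h) applies — the jarred condiments contain meat. (i) would limit (h) — a current Provisional Certificate is held — but (j) sets (i) aside: (j) operates — a current General Approval is held. (k), which would lift (j), is inapplicable — assessed value is $250,000, not below $226,500. So (a) is unavailable.
Exception (b) requires that the registered capacity is less than 2,390 units; but the registered capacity is 2,550 units, not less than 2,390 units, so (b) is unavailable.
Exception (c) fails — the Provisional Exemption Letter is not current.
Exception (d) fails — the Category 5 Approval is not current.
Exception (e) fails — gross monthly sales are $1,680, not less than $1,440.
No exception is made out. Felix falls within the general rule.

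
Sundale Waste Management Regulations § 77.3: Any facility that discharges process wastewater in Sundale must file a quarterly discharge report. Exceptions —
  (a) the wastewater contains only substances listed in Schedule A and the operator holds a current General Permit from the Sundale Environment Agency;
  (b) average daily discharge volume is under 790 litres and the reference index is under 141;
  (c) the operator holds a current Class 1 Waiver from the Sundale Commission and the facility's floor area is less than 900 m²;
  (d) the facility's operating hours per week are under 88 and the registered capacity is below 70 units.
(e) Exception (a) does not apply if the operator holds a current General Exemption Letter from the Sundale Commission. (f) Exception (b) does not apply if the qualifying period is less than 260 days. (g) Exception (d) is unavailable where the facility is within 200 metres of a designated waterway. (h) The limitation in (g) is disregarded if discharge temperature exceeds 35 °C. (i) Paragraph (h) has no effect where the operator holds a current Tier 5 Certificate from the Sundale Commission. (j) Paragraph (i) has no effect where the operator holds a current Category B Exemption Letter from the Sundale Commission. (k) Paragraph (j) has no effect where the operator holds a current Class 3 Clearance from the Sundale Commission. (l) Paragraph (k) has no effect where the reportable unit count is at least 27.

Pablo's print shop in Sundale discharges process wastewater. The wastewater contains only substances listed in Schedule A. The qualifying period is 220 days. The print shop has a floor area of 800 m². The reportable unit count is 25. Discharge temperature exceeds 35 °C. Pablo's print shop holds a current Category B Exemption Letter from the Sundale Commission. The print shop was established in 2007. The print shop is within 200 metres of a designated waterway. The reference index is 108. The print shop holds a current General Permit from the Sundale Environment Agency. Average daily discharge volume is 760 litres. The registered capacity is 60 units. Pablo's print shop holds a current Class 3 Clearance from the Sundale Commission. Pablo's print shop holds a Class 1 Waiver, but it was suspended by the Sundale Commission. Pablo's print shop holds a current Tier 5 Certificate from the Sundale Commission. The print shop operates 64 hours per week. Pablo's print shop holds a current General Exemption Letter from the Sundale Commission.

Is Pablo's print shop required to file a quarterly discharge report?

Exception (a) is satisfied on its face — the wastewater is Schedule-A-only; a current General Permit is held. But: (e) operates against (a): a current General Exemption Letter is held. (a) is therefore removed.
Exception (b) is satisfied on its face — average daily discharge volume is 760 litres, under the 790 litres limit; the reference index is 108, under the 141 limit. But: (f) operates against (b): the qualifying period is 220 days, less than the 260 days limit. Exception (b) does not apply.
Exception (c) fails — the Class 1 Waiver is not current.
All of (d)'s requirements are met (the facility's operating hours per week are 64, under the 88 limit; the registered capacity is 60 units, below the 70 units limit). But: (g) is triggered — the print shop is within 200 m of a designated waterway. (h) is triggered (discharge temperature exceeds 35 °C), but is set aside by (i): (i) operates against (h): a current Tier 5 Certificate is held. (j) would limit (i) — a current Category B Exemption Letter is held — but (k) sets (j) aside: (k) operates against (j): a current Class 3 Clearance is held. (l) is not triggered (the reportable unit count is 25, short of 27), so (k) stands. So (d) is unavailable.
No exception displaces § 77.3.

Yes — Pablo's print shop must file a quarterly discharge report.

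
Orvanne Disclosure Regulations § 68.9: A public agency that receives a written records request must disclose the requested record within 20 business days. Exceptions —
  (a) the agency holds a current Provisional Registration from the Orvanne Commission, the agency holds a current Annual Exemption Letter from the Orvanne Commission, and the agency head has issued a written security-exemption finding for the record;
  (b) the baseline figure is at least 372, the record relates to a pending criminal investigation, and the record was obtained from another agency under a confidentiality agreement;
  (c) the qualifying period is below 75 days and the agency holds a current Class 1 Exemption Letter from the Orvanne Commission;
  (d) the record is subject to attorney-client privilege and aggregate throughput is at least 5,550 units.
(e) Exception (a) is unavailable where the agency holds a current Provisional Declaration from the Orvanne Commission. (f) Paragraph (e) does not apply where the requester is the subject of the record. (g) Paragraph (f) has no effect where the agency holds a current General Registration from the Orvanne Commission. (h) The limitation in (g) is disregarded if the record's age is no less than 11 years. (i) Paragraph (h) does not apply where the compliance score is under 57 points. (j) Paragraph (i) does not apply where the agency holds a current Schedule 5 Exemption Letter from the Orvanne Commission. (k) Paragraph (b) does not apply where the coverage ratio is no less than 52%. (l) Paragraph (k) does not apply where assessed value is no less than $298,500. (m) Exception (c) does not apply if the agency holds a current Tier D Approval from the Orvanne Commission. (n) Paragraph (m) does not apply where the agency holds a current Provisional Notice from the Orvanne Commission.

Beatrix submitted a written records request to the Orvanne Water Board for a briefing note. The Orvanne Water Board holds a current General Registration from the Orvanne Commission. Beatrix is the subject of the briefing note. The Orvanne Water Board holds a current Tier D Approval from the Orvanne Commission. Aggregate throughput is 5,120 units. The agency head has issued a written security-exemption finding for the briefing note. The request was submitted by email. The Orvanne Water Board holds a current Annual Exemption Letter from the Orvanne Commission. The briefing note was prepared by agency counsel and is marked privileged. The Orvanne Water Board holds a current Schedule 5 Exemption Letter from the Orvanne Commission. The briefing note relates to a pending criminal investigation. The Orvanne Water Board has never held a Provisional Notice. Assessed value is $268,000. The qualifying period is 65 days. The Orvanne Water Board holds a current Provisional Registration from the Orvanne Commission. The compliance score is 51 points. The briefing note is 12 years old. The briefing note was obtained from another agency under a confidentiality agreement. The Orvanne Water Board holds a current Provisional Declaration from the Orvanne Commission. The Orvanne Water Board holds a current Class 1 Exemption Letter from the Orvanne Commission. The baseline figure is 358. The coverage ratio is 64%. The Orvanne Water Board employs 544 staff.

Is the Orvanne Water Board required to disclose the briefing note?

No — exception (a) applies; the Orvanne Water Board is not required to disclose the briefing note.

Exception (a): a current Provisional Registration is held; a current Annual Exemption Letter is held; a written security-exemption finding has been issued — every condition holds. Considering the limiting provisions: (e) would limit (a) — a current Provisional Declaration is held — but (f) sets (e) aside: (f) is triggered — Beatrix is the subject of the briefing note. (g) applies (a current General Registration is held), but yields to (h): (h) operates against (g): the record's age is 12 years, meeting the 11 years threshold. (i) is triggered (the compliance score is 51 points, under the 57 points limit), but is displaced by (j): (j) operates — a current Schedule 5 Exemption Letter is held. (a) remains available.
Exception (b) fails — the baseline figure is 358, short of 372.
Exception (c) is satisfied on its face — the qualifying period is 65 days, below the 75 days limit; a current Class 1 Exemption Letter is held. Turning to paragraphs (m)–(n): (m) is triggered — a current Tier D Approval is held. (n), which would lift (m), is not triggered — there is no Provisional Notice in force. Exception (c) does not apply.
Exception (d) does not apply: aggregate throughput is 5,120 units, short of 5,550 units.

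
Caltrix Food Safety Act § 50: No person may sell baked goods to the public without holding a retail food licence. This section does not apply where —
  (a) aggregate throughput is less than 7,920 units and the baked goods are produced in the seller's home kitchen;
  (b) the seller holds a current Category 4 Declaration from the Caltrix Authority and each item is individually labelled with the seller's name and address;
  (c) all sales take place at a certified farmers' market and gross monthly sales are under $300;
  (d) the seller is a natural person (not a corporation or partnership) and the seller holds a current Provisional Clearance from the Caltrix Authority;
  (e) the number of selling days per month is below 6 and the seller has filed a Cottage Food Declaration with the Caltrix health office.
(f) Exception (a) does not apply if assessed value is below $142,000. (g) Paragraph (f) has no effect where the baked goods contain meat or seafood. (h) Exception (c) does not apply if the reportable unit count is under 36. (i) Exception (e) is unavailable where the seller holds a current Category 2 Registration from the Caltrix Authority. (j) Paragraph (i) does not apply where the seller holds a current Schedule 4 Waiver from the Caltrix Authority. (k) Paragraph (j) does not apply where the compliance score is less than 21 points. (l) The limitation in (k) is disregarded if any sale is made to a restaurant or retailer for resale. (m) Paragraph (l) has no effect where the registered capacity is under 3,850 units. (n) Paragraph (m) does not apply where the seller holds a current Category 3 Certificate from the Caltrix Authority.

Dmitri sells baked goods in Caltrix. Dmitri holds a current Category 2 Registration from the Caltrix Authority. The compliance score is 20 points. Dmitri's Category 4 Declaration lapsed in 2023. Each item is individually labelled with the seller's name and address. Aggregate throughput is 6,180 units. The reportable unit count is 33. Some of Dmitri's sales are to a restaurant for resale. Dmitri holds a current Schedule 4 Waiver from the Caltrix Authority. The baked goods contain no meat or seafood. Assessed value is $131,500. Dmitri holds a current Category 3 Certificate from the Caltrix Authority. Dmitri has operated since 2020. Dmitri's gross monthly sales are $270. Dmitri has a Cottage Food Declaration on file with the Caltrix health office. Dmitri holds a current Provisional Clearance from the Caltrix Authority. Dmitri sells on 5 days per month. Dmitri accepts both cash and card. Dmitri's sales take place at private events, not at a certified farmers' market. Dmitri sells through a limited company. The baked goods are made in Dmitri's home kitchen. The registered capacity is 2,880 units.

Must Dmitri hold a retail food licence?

Exception (a)'s conditions are all satisfied: aggregate throughput is 6,180 units, less than the 7,920 units limit; the baked goods are home-kitchen produced. But: (f) operates against (a): assessed value is $131,500, below the $142,000 limit. (g) is inapplicable (the baked goods contain no meat or seafood), so (f) stands. So (a) is unavailable.
Exception (b) requires that the seller holds a current Category 4 Declaration from the Caltrix Authority; but the Category 4 Declaration is not current, so (b) is unavailable.
Exception (c) does not apply: sales are at private events, not a certified farmers' market.
Exception (d) requires that the seller is a natural person (not a corporation or partnership); but the seller operates through a limited company, so (d) is unavailable.
Exception (e)'s conditions are all satisfied: the number of selling days per month is 5, below the 6 limit; a Cottage Food Declaration is on file. Considering the limiting provisions: (i) applies (a current Category 2 Registration is held), but yields to (j): (j) operates against (i): a current Schedule 4 Waiver is held. (k) operates (the compliance score is 20 points, less than the 21 points limit), but is itself disapplied by (l): (l) operates against (k): some sales are to a restaurant for resale. (m) would limit (l) — the registered capacity is 2,880 units, under the 3,850 units limit — but (n) sets (m) aside: (n) operates against (m): a current Category 3 Certificate is held. Exception (e) stands.

No — exception (e) applies; Dmitri is not required to hold a retail food licence.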